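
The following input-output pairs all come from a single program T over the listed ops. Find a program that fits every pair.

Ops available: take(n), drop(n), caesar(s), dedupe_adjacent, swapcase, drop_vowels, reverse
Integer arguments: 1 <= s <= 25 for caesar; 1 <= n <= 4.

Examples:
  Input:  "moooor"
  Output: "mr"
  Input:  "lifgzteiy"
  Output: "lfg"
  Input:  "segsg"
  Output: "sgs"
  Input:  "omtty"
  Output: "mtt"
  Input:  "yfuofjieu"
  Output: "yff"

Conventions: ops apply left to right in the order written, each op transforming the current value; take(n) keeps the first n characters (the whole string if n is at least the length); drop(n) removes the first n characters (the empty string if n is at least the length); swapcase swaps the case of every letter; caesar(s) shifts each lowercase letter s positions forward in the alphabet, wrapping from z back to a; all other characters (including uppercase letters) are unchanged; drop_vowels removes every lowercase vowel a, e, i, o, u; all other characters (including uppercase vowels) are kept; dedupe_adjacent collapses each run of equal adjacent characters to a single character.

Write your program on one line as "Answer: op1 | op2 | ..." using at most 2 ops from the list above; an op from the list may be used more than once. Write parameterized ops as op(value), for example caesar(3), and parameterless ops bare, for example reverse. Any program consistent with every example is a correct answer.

drop_vowels | take(3)

Check, running the answer program on each example:
  "moooor" -> "mr" -> "mr"
  "lifgzteiy" -> "lfgzty" -> "lfg"
  "segsg" -> "sgsg" -> "sgs"
  "omtty" -> "mtty" -> "mtt"
  "yfuofjieu" -> "yffj" -> "yff"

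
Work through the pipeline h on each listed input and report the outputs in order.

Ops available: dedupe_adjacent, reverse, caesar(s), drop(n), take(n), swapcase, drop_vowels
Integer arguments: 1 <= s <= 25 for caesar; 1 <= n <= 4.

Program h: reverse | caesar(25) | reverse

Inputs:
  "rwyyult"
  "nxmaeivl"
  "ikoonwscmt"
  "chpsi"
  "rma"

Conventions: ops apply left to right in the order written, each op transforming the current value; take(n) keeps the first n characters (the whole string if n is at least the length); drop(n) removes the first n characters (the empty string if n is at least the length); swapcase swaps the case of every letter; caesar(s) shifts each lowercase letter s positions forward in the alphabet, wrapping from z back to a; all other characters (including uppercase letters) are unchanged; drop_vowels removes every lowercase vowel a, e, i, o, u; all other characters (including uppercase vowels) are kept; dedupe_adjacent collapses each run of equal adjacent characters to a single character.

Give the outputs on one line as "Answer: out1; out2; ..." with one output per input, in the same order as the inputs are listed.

"qvxxtks"; "mwlzdhuk"; "hjnnmvrbls"; "bgorh"; "qlz"

Execution, op by op:
  "rwyyult" -> "tluyywr" -> "sktxxvq" -> "qvxxtks"
  "nxmaeivl" -> "lvieamxn" -> "kuhdzlwm" -> "mwlzdhuk"
  "ikoonwscmt" -> "tmcswnooki" -> "slbrvmnnjh" -> "hjnnmvrbls"
  "chpsi" -> "isphc" -> "hrogb" -> "bgorh"
  "rma" -> "amr" -> "zlq" -> "qlz"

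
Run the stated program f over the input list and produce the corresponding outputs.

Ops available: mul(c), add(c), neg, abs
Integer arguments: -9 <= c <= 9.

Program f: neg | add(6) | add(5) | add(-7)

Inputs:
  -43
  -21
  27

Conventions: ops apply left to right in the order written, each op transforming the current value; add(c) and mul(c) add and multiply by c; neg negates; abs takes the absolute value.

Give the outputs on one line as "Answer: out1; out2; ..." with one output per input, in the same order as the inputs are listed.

Execution, op by op:
  -43 -> 43 -> 49 -> 54 -> 47
  -21 -> 21 -> 27 -> 32 -> 25
  27 -> -27 -> -21 -> -16 -> -23

47; 25; -23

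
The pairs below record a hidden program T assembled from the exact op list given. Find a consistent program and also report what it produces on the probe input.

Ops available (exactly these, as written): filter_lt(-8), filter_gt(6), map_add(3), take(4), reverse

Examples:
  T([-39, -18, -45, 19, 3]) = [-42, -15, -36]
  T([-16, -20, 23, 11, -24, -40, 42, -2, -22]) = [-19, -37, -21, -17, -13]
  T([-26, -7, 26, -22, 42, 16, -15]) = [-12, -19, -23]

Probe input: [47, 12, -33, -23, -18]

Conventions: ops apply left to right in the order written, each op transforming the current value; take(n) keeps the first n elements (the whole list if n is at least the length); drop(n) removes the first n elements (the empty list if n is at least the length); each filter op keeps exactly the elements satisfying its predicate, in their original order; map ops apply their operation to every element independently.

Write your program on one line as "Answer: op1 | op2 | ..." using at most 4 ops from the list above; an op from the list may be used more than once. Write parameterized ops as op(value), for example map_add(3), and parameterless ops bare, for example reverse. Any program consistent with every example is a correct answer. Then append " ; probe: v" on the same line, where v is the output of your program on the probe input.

reverse | map_add(3) | filter_lt(-8) ; probe: [-15, -20, -30]

Check, running the answer program on each example:
  [-39, -18, -45, 19, 3] -> [3, 19, -45, -18, -39] -> [6, 22, -42, -15, -36] -> [-42, -15, -36]
  [-16, -20, 23, 11, -24, -40, 42, -2, -22] -> [-22, -2, 42, -40, -24, 11, 23, -20, -16] -> [-19, 1, 45, -37, -21, 14, 26, -17, -13] -> [-19, -37, -21, -17, -13]
  [-26, -7, 26, -22, 42, 16, -15] -> [-15, 16, 42, -22, 26, -7, -26] -> [-12, 19, 45, -19, 29, -4, -23] -> [-12, -19, -23]
  probe: [47, 12, -33, -23, -18] -> [-18, -23, -33, 12, 47] -> [-15, -20, -30, 15, 50] -> [-15, -20, -30]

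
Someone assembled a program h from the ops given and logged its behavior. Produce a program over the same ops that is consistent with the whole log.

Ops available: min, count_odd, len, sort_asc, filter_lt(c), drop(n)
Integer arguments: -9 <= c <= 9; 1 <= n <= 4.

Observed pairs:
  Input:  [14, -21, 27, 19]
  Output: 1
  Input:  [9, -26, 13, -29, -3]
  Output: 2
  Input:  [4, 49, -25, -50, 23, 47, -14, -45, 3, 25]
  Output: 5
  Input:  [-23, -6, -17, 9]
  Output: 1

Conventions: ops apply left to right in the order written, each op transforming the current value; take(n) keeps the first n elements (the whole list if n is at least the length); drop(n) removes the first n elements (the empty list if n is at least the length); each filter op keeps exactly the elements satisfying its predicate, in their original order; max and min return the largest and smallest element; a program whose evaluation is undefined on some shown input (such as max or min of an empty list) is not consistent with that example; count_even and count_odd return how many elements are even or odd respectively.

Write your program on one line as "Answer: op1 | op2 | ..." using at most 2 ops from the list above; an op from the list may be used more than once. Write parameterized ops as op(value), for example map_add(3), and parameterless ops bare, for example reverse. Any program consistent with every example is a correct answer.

drop(3) | count_odd

Check, running the answer program on each example:
  [14, -21, 27, 19] -> [19] -> 1
  [9, -26, 13, -29, -3] -> [-29, -3] -> 2
  [4, 49, -25, -50, 23, 47, -14, -45, 3, 25] -> [-50, 23, 47, -14, -45, 3, 25] -> 5
  [-23, -6, -17, 9] -> [9] -> 1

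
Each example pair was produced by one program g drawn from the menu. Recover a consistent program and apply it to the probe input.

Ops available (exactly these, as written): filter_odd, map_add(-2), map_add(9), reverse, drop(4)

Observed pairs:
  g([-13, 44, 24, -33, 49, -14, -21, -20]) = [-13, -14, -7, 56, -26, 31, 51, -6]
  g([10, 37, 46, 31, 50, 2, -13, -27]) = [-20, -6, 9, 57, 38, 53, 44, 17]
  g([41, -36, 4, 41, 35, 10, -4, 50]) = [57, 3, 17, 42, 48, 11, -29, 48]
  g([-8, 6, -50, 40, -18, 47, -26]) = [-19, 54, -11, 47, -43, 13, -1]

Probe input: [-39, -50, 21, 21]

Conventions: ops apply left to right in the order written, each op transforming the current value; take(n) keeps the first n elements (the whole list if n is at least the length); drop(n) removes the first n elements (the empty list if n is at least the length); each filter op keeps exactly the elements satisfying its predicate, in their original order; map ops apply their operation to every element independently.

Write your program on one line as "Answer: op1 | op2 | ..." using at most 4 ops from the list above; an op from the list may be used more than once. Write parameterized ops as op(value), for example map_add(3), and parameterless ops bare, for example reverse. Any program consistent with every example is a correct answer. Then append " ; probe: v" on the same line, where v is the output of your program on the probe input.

map_add(-2) | reverse | map_add(9) ; probe: [28, 28, -43, -32]

Check, running the answer program on each example:
  [-13, 44, 24, -33, 49, -14, -21, -20] -> [-15, 42, 22, -35, 47, -16, -23, -22] -> [-22, -23, -16, 47, -35, 22, 42, -15] -> [-13, -14, -7, 56, -26, 31, 51, -6]
  [10, 37, 46, 31, 50, 2, -13, -27] -> [8, 35, 44, 29, 48, 0, -15, -29] -> [-29, -15, 0, 48, 29, 44, 35, 8] -> [-20, -6, 9, 57, 38, 53, 44, 17]
  [41, -36, 4, 41, 35, 10, -4, 50] -> [39, -38, 2, 39, 33, 8, -6, 48] -> [48, -6, 8, 33, 39, 2, -38, 39] -> [57, 3, 17, 42, 48, 11, -29, 48]
  [-8, 6, -50, 40, -18, 47, -26] -> [-10, 4, -52, 38, -20, 45, -28] -> [-28, 45, -20, 38, -52, 4, -10] -> [-19, 54, -11, 47, -43, 13, -1]
  probe: [-39, -50, 21, 21] -> [-41, -52, 19, 19] -> [19, 19, -52, -41] -> [28, 28, -43, -32]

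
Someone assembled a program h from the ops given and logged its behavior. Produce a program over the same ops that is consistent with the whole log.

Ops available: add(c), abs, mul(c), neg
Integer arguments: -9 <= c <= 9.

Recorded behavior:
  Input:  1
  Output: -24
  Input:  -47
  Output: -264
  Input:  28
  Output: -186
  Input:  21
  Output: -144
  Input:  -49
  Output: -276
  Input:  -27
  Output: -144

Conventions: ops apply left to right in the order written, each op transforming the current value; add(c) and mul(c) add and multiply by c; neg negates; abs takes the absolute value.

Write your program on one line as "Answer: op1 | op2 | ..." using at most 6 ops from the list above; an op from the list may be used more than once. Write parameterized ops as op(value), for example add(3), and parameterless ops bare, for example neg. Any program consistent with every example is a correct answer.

neg | add(-3) | mul(6) | abs | neg

Check, running the answer program on each example:
  1 -> -1 -> -4 -> -24 -> 24 -> -24
  -47 -> 47 -> 44 -> 264 -> 264 -> -264
  28 -> -28 -> -31 -> -186 -> 186 -> -186
  21 -> -21 -> -24 -> -144 -> 144 -> -144
  -49 -> 49 -> 46 -> 276 -> 276 -> -276
  -27 -> 27 -> 24 -> 144 -> 144 -> -144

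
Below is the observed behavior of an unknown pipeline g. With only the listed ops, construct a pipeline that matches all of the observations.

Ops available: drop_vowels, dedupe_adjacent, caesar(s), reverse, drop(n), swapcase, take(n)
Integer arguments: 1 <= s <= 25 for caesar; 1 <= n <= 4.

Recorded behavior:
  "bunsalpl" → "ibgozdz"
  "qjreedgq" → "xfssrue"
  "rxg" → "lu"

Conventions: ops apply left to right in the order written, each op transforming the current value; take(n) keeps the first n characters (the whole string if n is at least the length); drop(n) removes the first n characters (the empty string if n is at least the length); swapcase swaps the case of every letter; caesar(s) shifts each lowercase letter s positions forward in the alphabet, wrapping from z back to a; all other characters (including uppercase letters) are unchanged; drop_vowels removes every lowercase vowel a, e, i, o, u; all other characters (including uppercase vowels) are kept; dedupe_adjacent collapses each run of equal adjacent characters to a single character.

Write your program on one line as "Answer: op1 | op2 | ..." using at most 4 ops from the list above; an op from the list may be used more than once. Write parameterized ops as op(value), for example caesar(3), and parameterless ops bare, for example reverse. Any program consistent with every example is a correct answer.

caesar(23) | drop(1) | caesar(17)

Check, running the answer program on each example:
  "bunsalpl" -> "yrkpximi" -> "rkpximi" -> "ibgozdz"
  "qjreedgq" -> "ngobbadn" -> "gobbadn" -> "xfssrue"
  "rxg" -> "oud" -> "ud" -> "lu"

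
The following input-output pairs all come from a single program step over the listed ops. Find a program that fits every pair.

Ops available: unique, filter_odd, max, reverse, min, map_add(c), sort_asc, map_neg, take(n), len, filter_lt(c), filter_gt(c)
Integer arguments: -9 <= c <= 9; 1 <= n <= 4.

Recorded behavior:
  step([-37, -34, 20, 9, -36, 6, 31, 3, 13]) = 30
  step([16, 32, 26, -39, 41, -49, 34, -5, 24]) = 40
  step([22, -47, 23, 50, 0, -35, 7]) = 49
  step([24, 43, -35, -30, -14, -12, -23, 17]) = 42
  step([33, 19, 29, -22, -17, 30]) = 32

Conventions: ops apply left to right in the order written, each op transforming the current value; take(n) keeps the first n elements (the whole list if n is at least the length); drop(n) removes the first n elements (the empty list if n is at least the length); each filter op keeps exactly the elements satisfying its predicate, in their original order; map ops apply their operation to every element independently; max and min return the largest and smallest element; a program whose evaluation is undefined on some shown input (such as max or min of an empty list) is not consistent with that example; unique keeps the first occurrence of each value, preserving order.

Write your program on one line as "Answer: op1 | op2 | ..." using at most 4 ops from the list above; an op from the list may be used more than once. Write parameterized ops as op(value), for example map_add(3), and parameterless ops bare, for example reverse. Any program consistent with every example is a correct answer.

filter_gt(5) | map_add(-1) | max

Check, running the answer program on each example:
  [-37, -34, 20, 9, -36, 6, 31, 3, 13] -> [20, 9, 6, 31, 13] -> [19, 8, 5, 30, 12] -> 30
  [16, 32, 26, -39, 41, -49, 34, -5, 24] -> [16, 32, 26, 41, 34, 24] -> [15, 31, 25, 40, 33, 23] -> 40
  [22, -47, 23, 50, 0, -35, 7] -> [22, 23, 50, 7] -> [21, 22, 49, 6] -> 49
  [24, 43, -35, -30, -14, -12, -23, 17] -> [24, 43, 17] -> [23, 42, 16] -> 42
  [33, 19, 29, -22, -17, 30] -> [33, 19, 29, 30] -> [32, 18, 28, 29] -> 32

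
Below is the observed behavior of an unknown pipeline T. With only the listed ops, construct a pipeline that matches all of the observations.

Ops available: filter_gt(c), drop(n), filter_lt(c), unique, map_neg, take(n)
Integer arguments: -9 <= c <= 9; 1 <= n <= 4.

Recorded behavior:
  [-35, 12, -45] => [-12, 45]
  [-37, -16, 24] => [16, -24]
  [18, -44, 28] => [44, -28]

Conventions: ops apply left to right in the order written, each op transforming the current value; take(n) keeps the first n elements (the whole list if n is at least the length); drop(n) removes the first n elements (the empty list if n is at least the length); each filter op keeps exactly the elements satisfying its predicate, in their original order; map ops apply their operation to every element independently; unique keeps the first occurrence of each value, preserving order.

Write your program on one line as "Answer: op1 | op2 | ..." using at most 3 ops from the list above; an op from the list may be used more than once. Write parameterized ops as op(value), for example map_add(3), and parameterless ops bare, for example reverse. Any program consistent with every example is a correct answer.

map_neg | drop(1)

Check, running the answer program on each example:
  [-35, 12, -45] -> [35, -12, 45] -> [-12, 45]
  [-37, -16, 24] -> [37, 16, -24] -> [16, -24]
  [18, -44, 28] -> [-18, 44, -28] -> [44, -28]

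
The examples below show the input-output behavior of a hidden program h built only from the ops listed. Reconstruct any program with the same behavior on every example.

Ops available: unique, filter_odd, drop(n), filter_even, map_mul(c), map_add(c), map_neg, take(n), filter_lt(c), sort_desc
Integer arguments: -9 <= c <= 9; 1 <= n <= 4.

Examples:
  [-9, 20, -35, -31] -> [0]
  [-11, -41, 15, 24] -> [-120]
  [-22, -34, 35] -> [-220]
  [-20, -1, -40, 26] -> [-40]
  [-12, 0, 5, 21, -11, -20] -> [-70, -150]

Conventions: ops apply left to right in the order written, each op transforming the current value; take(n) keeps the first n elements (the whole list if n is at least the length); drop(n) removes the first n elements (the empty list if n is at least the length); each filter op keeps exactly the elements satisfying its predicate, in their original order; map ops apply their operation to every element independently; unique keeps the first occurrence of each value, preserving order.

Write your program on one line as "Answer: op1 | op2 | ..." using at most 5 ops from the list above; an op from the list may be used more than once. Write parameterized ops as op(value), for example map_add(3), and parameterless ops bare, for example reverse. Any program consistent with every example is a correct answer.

map_add(9) | map_mul(-5) | take(4) | filter_lt(9) | filter_even

Check, running the answer program on each example:
  [-9, 20, -35, -31] -> [0, 29, -26, -22] -> [0, -145, 130, 110] -> [0, -145, 130, 110] -> [0, -145] -> [0]
  [-11, -41, 15, 24] -> [-2, -32, 24, 33] -> [10, 160, -120, -165] -> [10, 160, -120, -165] -> [-120, -165] -> [-120]
  [-22, -34, 35] -> [-13, -25, 44] -> [65, 125, -220] -> [65, 125, -220] -> [-220] -> [-220]
  [-20, -1, -40, 26] -> [-11, 8, -31, 35] -> [55, -40, 155, -175] -> [55, -40, 155, -175] -> [-40, -175] -> [-40]
  [-12, 0, 5, 21, -11, -20] -> [-3, 9, 14, 30, -2, -11] -> [15, -45, -70, -150, 10, 55] -> [15, -45, -70, -150] -> [-45, -70, -150] -> [-70, -150]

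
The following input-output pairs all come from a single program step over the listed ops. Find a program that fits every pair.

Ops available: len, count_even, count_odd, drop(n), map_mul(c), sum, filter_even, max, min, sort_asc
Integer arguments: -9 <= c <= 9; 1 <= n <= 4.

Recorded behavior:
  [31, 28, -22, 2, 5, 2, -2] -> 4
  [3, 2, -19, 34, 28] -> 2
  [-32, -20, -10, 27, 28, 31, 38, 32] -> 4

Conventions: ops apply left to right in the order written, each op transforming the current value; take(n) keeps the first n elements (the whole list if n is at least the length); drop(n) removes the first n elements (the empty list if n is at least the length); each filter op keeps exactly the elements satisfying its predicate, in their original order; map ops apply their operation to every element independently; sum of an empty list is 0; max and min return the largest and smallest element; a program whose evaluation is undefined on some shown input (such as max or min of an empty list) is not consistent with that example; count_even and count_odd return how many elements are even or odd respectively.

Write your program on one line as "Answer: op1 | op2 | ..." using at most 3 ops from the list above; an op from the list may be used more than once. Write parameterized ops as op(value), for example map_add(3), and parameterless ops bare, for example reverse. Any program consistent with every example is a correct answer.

drop(2) | count_even

Check, running the answer program on each example:
  [31, 28, -22, 2, 5, 2, -2] -> [-22, 2, 5, 2, -2] -> 4
  [3, 2, -19, 34, 28] -> [-19, 34, 28] -> 2
  [-32, -20, -10, 27, 28, 31, 38, 32] -> [-10, 27, 28, 31, 38, 32] -> 4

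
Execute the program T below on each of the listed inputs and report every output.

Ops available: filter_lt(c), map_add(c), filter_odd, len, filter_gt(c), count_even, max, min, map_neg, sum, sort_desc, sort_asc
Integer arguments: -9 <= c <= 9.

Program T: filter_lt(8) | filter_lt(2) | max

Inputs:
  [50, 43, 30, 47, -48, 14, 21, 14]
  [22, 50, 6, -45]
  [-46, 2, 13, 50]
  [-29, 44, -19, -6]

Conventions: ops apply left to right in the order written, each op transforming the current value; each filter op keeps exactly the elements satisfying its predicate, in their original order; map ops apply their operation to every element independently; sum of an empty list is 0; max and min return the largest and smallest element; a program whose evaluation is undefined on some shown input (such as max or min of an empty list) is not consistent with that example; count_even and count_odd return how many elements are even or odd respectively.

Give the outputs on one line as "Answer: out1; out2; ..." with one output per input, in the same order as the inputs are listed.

Execution, op by op:
  [50, 43, 30, 47, -48, 14, 21, 14] -> [-48] -> [-48] -> -48
  [22, 50, 6, -45] -> [6, -45] -> [-45] -> -45
  [-46, 2, 13, 50] -> [-46, 2] -> [-46] -> -46
  [-29, 44, -19, -6] -> [-29, -19, -6] -> [-29, -19, -6] -> -6

-48; -45; -46; -6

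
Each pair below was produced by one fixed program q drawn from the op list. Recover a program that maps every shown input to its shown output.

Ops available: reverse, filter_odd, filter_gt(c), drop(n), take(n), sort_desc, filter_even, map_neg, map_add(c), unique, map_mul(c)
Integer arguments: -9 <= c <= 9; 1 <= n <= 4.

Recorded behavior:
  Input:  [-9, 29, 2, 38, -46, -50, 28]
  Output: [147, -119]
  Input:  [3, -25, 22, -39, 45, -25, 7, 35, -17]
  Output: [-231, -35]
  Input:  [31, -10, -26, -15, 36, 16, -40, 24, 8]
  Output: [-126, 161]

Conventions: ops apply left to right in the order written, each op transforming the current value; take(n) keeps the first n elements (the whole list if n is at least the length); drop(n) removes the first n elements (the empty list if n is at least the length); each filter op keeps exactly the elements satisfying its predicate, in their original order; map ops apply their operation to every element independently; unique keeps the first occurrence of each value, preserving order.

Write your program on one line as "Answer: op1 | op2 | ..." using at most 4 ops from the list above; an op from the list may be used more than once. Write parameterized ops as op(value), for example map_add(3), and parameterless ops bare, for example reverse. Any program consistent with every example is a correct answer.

map_add(-8) | map_mul(7) | take(2) | reverse

Check, running the answer program on each example:
  [-9, 29, 2, 38, -46, -50, 28] -> [-17, 21, -6, 30, -54, -58, 20] -> [-119, 147, -42, 210, -378, -406, 140] -> [-119, 147] -> [147, -119]
  [3, -25, 22, -39, 45, -25, 7, 35, -17] -> [-5, -33, 14, -47, 37, -33, -1, 27, -25] -> [-35, -231, 98, -329, 259, -231, -7, 189, -175] -> [-35, -231] -> [-231, -35]
  [31, -10, -26, -15, 36, 16, -40, 24, 8] -> [23, -18, -34, -23, 28, 8, -48, 16, 0] -> [161, -126, -238, -161, 196, 56, -336, 112, 0] -> [161, -126] -> [-126, 161]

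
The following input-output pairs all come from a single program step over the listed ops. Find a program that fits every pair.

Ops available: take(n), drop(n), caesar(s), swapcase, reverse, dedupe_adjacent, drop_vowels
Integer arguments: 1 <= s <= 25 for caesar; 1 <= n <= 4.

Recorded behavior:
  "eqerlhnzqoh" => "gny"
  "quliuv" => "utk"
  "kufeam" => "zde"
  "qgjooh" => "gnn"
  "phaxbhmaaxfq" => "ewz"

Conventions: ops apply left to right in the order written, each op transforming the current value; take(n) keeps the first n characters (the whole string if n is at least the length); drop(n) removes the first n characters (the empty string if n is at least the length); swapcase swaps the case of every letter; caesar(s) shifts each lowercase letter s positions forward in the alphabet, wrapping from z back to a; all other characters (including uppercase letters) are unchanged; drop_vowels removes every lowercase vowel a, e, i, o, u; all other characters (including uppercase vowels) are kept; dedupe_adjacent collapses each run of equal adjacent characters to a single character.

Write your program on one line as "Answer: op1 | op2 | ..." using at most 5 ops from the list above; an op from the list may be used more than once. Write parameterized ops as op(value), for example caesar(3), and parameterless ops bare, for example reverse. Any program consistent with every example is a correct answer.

reverse | caesar(18) | drop_vowels | take(3) | caesar(7)

Check, running the answer program on each example:
  "eqerlhnzqoh" -> "hoqznhlreqe" -> "zgirfzdjwiw" -> "zgrfzdjww" -> "zgr" -> "gny"
  "quliuv" -> "vuiluq" -> "nmadmi" -> "nmdm" -> "nmd" -> "utk"
  "kufeam" -> "maefuk" -> "eswxmc" -> "swxmc" -> "swx" -> "zde"
  "qgjooh" -> "hoojgq" -> "zggbyi" -> "zggby" -> "zgg" -> "gnn"
  "phaxbhmaaxfq" -> "qfxaamhbxahp" -> "ixpsseztpszh" -> "xpssztpszh" -> "xps" -> "ewz"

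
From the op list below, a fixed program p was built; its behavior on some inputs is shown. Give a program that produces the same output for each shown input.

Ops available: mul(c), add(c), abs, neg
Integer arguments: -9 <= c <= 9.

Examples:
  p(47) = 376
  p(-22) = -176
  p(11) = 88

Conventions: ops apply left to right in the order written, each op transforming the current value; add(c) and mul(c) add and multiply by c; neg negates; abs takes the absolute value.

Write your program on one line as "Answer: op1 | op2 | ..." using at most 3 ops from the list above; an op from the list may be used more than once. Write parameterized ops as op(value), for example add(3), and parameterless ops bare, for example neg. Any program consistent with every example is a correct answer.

neg | mul(-8)

Check, running the answer program on each example:
  47 -> -47 -> 376
  -22 -> 22 -> -176
  11 -> -11 -> 88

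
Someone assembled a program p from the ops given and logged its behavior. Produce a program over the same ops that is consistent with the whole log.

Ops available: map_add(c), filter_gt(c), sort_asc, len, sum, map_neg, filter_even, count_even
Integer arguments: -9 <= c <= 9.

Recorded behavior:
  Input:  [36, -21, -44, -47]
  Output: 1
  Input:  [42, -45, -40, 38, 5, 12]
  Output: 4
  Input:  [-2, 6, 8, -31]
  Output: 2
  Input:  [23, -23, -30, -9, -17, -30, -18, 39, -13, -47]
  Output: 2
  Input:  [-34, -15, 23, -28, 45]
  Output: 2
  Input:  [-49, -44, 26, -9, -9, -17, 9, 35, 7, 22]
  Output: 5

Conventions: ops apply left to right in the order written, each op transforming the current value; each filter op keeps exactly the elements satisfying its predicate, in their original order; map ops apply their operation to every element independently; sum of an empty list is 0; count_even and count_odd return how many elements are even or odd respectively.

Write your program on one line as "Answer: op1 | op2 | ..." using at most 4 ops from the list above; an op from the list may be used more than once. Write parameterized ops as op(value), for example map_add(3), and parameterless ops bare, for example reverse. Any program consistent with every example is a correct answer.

filter_gt(-6) | map_add(5) | filter_gt(5) | len

Check, running the answer program on each example:
  [36, -21, -44, -47] -> [36] -> [41] -> [41] -> 1
  [42, -45, -40, 38, 5, 12] -> [42, 38, 5, 12] -> [47, 43, 10, 17] -> [47, 43, 10, 17] -> 4
  [-2, 6, 8, -31] -> [-2, 6, 8] -> [3, 11, 13] -> [11, 13] -> 2
  [23, -23, -30, -9, -17, -30, -18, 39, -13, -47] -> [23, 39] -> [28, 44] -> [28, 44] -> 2
  [-34, -15, 23, -28, 45] -> [23, 45] -> [28, 50] -> [28, 50] -> 2
  [-49, -44, 26, -9, -9, -17, 9, 35, 7, 22] -> [26, 9, 35, 7, 22] -> [31, 14, 40, 12, 27] -> [31, 14, 40, 12, 27] -> 5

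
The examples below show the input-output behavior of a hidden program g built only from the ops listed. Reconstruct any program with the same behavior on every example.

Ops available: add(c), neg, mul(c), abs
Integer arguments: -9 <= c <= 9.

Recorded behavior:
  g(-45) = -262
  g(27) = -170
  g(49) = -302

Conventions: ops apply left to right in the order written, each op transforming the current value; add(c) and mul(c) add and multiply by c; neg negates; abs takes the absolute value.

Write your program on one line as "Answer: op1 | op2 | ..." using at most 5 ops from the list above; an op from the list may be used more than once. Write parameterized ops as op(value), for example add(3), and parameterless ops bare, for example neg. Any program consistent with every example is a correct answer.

mul(3) | add(4) | abs | mul(2) | neg

Check, running the answer program on each example:
  -45 -> -135 -> -131 -> 131 -> 262 -> -262
  27 -> 81 -> 85 -> 85 -> 170 -> -170
  49 -> 147 -> 151 -> 151 -> 302 -> -302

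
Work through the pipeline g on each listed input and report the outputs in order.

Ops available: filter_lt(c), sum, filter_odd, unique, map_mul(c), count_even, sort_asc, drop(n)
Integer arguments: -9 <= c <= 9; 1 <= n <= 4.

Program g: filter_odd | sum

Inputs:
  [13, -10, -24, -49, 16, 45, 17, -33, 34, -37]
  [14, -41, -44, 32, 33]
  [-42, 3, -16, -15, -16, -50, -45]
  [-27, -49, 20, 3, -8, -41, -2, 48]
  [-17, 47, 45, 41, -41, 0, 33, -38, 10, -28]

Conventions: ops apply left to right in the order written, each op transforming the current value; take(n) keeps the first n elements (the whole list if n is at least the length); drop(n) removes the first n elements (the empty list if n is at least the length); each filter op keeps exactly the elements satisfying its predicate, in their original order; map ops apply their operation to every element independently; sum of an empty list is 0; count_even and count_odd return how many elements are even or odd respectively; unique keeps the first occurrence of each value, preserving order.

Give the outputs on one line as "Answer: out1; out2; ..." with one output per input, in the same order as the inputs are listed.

-44; -8; -57; -114; 108

Execution, op by op:
  [13, -10, -24, -49, 16, 45, 17, -33, 34, -37] -> [13, -49, 45, 17, -33, -37] -> -44
  [14, -41, -44, 32, 33] -> [-41, 33] -> -8
  [-42, 3, -16, -15, -16, -50, -45] -> [3, -15, -45] -> -57
  [-27, -49, 20, 3, -8, -41, -2, 48] -> [-27, -49, 3, -41] -> -114
  [-17, 47, 45, 41, -41, 0, 33, -38, 10, -28] -> [-17, 47, 45, 41, -41, 33] -> 108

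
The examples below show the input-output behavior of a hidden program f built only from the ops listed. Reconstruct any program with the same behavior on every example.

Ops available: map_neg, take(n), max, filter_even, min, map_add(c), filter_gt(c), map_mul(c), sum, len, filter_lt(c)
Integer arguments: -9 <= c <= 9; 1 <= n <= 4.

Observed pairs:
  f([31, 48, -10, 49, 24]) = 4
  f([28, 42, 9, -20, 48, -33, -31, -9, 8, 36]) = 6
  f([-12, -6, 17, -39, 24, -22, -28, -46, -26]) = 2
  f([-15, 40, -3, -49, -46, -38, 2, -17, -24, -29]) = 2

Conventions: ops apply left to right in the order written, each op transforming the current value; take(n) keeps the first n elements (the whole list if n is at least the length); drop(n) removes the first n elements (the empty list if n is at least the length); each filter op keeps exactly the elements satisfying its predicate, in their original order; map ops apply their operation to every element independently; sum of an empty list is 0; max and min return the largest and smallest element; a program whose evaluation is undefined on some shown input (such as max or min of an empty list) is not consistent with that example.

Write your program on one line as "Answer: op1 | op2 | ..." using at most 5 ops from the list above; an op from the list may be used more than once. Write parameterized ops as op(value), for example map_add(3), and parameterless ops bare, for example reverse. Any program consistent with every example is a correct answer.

map_mul(3) | map_add(6) | filter_gt(1) | len

Check, running the answer program on each example:
  [31, 48, -10, 49, 24] -> [93, 144, -30, 147, 72] -> [99, 150, -24, 153, 78] -> [99, 150, 153, 78] -> 4
  [28, 42, 9, -20, 48, -33, -31, -9, 8, 36] -> [84, 126, 27, -60, 144, -99, -93, -27, 24, 108] -> [90, 132, 33, -54, 150, -93, -87, -21, 30, 114] -> [90, 132, 33, 150, 30, 114] -> 6
  [-12, -6, 17, -39, 24, -22, -28, -46, -26] -> [-36, -18, 51, -117, 72, -66, -84, -138, -78] -> [-30, -12, 57, -111, 78, -60, -78, -132, -72] -> [57, 78] -> 2
  [-15, 40, -3, -49, -46, -38, 2, -17, -24, -29] -> [-45, 120, -9, -147, -138, -114, 6, -51, -72, -87] -> [-39, 126, -3, -141, -132, -108, 12, -45, -66, -81] -> [126, 12] -> 2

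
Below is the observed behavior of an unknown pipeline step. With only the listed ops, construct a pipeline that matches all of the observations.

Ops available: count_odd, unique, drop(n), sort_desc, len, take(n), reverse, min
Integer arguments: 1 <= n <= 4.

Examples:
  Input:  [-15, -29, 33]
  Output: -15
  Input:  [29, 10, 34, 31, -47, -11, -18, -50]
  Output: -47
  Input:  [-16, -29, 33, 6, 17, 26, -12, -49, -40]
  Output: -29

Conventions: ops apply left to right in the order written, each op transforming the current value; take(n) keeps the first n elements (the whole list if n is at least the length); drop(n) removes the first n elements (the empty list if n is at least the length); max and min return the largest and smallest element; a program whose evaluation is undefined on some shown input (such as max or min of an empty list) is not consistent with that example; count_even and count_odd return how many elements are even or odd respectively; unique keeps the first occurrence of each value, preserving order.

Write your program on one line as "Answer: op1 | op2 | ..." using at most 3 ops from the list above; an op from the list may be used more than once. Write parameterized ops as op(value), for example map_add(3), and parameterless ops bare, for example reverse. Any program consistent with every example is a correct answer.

reverse | drop(2) | min

Check, running the answer program on each example:
  [-15, -29, 33] -> [33, -29, -15] -> [-15] -> -15
  [29, 10, 34, 31, -47, -11, -18, -50] -> [-50, -18, -11, -47, 31, 34, 10, 29] -> [-11, -47, 31, 34, 10, 29] -> -47
  [-16, -29, 33, 6, 17, 26, -12, -49, -40] -> [-40, -49, -12, 26, 17, 6, 33, -29, -16] -> [-12, 26, 17, 6, 33, -29, -16] -> -29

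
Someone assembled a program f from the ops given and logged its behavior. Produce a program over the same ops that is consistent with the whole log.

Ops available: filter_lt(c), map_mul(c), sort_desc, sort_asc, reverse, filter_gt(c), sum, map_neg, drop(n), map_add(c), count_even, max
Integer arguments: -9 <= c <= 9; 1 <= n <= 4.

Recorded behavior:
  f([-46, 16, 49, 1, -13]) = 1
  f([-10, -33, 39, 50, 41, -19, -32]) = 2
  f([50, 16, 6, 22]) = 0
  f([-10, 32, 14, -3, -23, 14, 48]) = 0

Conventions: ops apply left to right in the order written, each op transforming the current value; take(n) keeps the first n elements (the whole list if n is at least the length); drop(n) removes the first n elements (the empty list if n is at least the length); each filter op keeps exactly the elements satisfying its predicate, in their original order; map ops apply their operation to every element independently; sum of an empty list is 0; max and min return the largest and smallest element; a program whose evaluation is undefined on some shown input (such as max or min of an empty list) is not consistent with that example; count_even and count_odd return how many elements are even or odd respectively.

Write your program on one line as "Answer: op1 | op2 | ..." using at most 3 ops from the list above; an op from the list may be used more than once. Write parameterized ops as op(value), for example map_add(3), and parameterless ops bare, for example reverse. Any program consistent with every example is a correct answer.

filter_gt(7) | map_add(-3) | count_even

Check, running the answer program on each example:
  [-46, 16, 49, 1, -13] -> [16, 49] -> [13, 46] -> 1
  [-10, -33, 39, 50, 41, -19, -32] -> [39, 50, 41] -> [36, 47, 38] -> 2
  [50, 16, 6, 22] -> [50, 16, 22] -> [47, 13, 19] -> 0
  [-10, 32, 14, -3, -23, 14, 48] -> [32, 14, 14, 48] -> [29, 11, 11, 45] -> 0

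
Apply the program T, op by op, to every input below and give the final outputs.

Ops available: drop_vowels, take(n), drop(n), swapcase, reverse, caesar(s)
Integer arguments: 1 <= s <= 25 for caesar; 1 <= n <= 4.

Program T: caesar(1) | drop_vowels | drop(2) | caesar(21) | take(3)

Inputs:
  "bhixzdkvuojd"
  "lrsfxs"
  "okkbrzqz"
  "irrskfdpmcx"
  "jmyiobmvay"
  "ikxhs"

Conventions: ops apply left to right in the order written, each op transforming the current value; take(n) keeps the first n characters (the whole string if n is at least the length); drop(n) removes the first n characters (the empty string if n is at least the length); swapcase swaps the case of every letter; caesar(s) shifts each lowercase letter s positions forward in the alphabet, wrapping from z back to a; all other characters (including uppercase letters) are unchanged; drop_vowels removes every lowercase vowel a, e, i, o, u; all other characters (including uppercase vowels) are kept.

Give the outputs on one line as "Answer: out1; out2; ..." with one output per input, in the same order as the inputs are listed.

"tgr"; "obt"; "gxn"; "nog"; "uek"; "to"

Execution, op by op:
  "bhixzdkvuojd" -> "cijyaelwvpke" -> "cjylwvpk" -> "ylwvpk" -> "tgrqkf" -> "tgr"
  "lrsfxs" -> "mstgyt" -> "mstgyt" -> "tgyt" -> "obto" -> "obt"
  "okkbrzqz" -> "pllcsara" -> "pllcsr" -> "lcsr" -> "gxnm" -> "gxn"
  "irrskfdpmcx" -> "jsstlgeqndy" -> "jsstlgqndy" -> "stlgqndy" -> "nogbliyt" -> "nog"
  "jmyiobmvay" -> "knzjpcnwbz" -> "knzjpcnwbz" -> "zjpcnwbz" -> "uekxirwu" -> "uek"
  "ikxhs" -> "jlyit" -> "jlyt" -> "yt" -> "to" -> "to"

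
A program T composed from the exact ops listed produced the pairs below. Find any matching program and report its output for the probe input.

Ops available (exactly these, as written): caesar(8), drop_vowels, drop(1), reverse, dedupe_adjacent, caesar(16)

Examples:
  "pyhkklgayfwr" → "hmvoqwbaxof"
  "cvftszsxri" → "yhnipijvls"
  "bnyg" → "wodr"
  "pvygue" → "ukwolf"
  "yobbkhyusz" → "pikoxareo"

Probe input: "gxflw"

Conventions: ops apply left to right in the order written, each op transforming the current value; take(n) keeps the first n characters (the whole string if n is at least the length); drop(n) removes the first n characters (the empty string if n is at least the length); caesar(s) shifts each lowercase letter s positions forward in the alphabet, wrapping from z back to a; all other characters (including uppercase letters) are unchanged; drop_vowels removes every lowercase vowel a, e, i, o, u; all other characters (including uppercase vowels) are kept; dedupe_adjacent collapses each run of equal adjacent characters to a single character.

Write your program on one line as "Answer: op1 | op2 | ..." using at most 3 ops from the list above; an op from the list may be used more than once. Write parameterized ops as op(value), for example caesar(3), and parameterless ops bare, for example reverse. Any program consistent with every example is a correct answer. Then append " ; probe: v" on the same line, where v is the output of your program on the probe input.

dedupe_adjacent | caesar(16) | reverse ; probe: "mbvnw"

Check, running the answer program on each example:
  "pyhkklgayfwr" -> "pyhklgayfwr" -> "foxabwqovmh" -> "hmvoqwbaxof"
  "cvftszsxri" -> "cvftszsxri" -> "slvjipinhy" -> "yhnipijvls"
  "bnyg" -> "bnyg" -> "rdow" -> "wodr"
  "pvygue" -> "pvygue" -> "flowku" -> "ukwolf"
  "yobbkhyusz" -> "yobkhyusz" -> "oeraxokip" -> "pikoxareo"
  probe: "gxflw" -> "gxflw" -> "wnvbm" -> "mbvnw"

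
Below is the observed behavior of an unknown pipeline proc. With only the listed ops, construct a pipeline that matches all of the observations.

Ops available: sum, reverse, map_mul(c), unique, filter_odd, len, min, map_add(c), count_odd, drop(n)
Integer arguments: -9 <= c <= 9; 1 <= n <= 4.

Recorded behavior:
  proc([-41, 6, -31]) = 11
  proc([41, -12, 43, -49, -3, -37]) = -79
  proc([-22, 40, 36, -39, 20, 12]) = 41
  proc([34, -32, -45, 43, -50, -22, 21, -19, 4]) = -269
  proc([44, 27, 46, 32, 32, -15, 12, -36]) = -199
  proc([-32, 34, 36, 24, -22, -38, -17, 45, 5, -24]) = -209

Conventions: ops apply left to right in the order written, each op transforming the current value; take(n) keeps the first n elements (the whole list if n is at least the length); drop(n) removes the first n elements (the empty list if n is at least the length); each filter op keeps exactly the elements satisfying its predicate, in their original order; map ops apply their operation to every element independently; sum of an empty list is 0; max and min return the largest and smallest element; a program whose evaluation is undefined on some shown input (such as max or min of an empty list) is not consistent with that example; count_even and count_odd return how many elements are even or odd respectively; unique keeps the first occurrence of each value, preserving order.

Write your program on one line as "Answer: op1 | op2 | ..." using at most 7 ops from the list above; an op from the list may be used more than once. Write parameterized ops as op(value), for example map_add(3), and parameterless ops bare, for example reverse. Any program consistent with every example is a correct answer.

drop(1) | map_add(-3) | map_mul(5) | map_add(-4) | filter_odd | min

Check, running the answer program on each example:
  [-41, 6, -31] -> [6, -31] -> [3, -34] -> [15, -170] -> [11, -174] -> [11] -> 11
  [41, -12, 43, -49, -3, -37] -> [-12, 43, -49, -3, -37] -> [-15, 40, -52, -6, -40] -> [-75, 200, -260, -30, -200] -> [-79, 196, -264, -34, -204] -> [-79] -> -79
  [-22, 40, 36, -39, 20, 12] -> [40, 36, -39, 20, 12] -> [37, 33, -42, 17, 9] -> [185, 165, -210, 85, 45] -> [181, 161, -214, 81, 41] -> [181, 161, 81, 41] -> 41
  [34, -32, -45, 43, -50, -22, 21, -19, 4] -> [-32, -45, 43, -50, -22, 21, -19, 4] -> [-35, -48, 40, -53, -25, 18, -22, 1] -> [-175, -240, 200, -265, -125, 90, -110, 5] -> [-179, -244, 196, -269, -129, 86, -114, 1] -> [-179, -269, -129, 1] -> -269
  [44, 27, 46, 32, 32, -15, 12, -36] -> [27, 46, 32, 32, -15, 12, -36] -> [24, 43, 29, 29, -18, 9, -39] -> [120, 215, 145, 145, -90, 45, -195] -> [116, 211, 141, 141, -94, 41, -199] -> [211, 141, 141, 41, -199] -> -199
  [-32, 34, 36, 24, -22, -38, -17, 45, 5, -24] -> [34, 36, 24, -22, -38, -17, 45, 5, -24] -> [31, 33, 21, -25, -41, -20, 42, 2, -27] -> [155, 165, 105, -125, -205, -100, 210, 10, -135] -> [151, 161, 101, -129, -209, -104, 206, 6, -139] -> [151, 161, 101, -129, -209, -139] -> -209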